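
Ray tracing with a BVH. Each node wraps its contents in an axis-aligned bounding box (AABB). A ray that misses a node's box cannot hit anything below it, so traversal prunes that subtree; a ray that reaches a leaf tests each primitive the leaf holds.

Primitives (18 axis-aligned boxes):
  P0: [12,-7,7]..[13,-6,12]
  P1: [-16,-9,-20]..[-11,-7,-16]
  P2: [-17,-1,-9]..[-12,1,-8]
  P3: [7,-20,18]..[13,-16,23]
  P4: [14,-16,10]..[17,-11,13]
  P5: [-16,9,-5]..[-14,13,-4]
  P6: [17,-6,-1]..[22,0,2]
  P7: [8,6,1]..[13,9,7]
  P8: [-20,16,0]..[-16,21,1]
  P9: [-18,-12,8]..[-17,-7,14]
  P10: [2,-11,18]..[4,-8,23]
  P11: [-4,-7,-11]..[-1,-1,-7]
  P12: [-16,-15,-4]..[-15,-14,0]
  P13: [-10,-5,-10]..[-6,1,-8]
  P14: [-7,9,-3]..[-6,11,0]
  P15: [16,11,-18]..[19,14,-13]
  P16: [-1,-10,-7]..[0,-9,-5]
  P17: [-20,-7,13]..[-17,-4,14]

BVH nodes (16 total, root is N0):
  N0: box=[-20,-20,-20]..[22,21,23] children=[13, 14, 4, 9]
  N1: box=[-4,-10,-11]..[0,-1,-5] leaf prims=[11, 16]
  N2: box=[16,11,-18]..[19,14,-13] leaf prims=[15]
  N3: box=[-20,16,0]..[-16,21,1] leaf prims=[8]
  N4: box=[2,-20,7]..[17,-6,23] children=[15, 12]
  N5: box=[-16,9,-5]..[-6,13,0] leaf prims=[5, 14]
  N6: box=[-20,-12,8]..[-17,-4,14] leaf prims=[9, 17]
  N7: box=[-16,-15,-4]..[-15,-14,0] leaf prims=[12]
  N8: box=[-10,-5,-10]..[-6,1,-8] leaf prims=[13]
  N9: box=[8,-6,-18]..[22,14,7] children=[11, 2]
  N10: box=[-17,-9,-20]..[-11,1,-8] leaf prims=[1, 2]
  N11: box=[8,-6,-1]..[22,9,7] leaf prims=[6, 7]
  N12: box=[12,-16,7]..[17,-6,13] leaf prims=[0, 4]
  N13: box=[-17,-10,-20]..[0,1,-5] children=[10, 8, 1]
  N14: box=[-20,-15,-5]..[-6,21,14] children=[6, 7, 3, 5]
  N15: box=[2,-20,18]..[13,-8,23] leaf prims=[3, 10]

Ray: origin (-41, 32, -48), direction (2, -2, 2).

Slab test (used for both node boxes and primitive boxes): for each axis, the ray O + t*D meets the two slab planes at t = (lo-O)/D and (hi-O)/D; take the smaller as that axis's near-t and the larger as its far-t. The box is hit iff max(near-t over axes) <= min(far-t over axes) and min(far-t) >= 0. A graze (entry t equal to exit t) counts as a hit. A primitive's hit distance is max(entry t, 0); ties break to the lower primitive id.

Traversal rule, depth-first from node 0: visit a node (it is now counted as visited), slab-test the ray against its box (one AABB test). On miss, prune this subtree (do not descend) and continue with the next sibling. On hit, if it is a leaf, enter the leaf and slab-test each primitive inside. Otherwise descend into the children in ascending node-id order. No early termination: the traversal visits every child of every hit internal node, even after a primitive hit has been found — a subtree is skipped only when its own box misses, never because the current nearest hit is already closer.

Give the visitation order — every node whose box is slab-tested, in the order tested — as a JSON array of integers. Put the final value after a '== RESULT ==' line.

Traverse from the root:
N0 x:[21/2,63/2] y:[11/2,26] z:[14,71/2] -> hit [14,26], descend [4, 9, 13, 14]
  N4 x:[43/2,29] y:[19,26] z:[55/2,71/2] -> miss, prune
  N9 x:[49/2,63/2] y:[9,19] z:[15,55/2] -> miss, prune
  N13 x:[12,41/2] y:[31/2,21] z:[14,43/2] -> hit [31/2,41/2], descend [1, 8, 10]
    N1 x:[37/2,41/2] y:[33/2,21] z:[37/2,43/2] -> hit [37/2,41/2] leaf, test {P11@t=37/2, P16@t=41/2}
    N8 x:[31/2,35/2] y:[31/2,37/2] z:[19,20] -> miss, prune
    N10 x:[12,15] y:[31/2,41/2] z:[14,20] -> miss, prune
  N14 x:[21/2,35/2] y:[11/2,47/2] z:[43/2,31] -> miss, prune

Summary -> nodes [0, 4, 9, 13, 1, 8, 10, 14]; box-tests=8; leaf-entries=1; first=P11

== RESULT ==
[0, 4, 9, 13, 1, 8, 10, 14]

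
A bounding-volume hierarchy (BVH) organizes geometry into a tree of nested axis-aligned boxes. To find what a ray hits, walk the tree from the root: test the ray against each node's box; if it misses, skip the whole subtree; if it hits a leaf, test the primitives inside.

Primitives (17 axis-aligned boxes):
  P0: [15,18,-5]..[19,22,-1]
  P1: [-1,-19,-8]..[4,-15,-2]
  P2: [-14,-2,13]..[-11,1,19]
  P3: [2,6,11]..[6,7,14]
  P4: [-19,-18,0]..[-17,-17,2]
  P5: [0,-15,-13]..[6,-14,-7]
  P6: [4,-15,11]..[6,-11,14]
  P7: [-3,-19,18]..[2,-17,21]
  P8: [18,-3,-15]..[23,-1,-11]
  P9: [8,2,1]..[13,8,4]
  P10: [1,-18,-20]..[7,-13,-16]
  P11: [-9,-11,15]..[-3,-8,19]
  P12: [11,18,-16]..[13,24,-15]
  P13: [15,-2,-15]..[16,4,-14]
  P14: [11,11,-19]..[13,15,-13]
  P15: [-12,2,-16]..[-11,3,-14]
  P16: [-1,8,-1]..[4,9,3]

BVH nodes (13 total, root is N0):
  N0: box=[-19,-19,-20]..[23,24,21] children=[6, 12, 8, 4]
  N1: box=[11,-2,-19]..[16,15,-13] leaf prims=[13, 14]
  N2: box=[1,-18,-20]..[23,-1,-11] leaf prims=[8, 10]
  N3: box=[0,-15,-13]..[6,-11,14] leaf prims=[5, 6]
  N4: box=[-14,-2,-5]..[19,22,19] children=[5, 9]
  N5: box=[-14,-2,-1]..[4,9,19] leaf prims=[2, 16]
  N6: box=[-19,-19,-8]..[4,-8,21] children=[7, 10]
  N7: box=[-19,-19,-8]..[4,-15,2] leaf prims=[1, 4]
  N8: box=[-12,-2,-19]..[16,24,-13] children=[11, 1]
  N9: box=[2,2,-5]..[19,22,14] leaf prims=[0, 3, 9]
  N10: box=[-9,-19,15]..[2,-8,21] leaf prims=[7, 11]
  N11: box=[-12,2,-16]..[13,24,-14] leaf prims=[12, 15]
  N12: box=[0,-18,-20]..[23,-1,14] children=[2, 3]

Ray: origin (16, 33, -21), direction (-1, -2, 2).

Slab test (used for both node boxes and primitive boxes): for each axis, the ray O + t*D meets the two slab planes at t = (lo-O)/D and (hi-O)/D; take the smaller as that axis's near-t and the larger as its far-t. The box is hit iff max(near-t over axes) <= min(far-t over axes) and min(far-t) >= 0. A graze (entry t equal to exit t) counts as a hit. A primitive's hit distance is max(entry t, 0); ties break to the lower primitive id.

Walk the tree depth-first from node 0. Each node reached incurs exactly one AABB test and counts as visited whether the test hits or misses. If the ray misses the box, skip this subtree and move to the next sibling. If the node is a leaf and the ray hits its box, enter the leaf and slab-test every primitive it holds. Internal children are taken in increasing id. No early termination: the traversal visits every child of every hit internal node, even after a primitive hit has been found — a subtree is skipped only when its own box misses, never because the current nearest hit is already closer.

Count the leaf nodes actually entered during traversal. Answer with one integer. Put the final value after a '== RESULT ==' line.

Trace the traversal:
N0 x:[-7,35] y:[9/2,26] z:[1/2,21] -> hit [9/2,21], descend [4, 6, 8, 12]
  N4 x:[-3,30] y:[11/2,35/2] z:[8,20] -> hit [8,35/2], descend [5, 9]
    N5 x:[12,30] y:[12,35/2] z:[10,20] -> hit [12,35/2] leaf, test {P2(miss), P16@t=12}
    N9 x:[-3,14] y:[11/2,31/2] z:[8,35/2] -> hit [8,14] leaf, test {P0(miss), P3(miss), P9(miss)}
  N6 x:[12,35] y:[41/2,26] z:[13/2,21] -> hit [41/2,21], descend [7, 10]
    N7 x:[12,35] y:[24,26] z:[13/2,23/2] -> miss, prune
    N10 x:[14,25] y:[41/2,26] z:[18,21] -> hit [41/2,21] leaf, test {P7(miss), P11(miss)}
  N8 x:[0,28] y:[9/2,35/2] z:[1,4] -> miss, prune
  N12 x:[-7,16] y:[17,51/2] z:[1/2,35/2] -> miss, prune

9 AABB tests over nodes [0, 4, 5, 9, 6, 7, 10, 8, 12]; 3 leaves entered; closest P16.

== RESULT ==
3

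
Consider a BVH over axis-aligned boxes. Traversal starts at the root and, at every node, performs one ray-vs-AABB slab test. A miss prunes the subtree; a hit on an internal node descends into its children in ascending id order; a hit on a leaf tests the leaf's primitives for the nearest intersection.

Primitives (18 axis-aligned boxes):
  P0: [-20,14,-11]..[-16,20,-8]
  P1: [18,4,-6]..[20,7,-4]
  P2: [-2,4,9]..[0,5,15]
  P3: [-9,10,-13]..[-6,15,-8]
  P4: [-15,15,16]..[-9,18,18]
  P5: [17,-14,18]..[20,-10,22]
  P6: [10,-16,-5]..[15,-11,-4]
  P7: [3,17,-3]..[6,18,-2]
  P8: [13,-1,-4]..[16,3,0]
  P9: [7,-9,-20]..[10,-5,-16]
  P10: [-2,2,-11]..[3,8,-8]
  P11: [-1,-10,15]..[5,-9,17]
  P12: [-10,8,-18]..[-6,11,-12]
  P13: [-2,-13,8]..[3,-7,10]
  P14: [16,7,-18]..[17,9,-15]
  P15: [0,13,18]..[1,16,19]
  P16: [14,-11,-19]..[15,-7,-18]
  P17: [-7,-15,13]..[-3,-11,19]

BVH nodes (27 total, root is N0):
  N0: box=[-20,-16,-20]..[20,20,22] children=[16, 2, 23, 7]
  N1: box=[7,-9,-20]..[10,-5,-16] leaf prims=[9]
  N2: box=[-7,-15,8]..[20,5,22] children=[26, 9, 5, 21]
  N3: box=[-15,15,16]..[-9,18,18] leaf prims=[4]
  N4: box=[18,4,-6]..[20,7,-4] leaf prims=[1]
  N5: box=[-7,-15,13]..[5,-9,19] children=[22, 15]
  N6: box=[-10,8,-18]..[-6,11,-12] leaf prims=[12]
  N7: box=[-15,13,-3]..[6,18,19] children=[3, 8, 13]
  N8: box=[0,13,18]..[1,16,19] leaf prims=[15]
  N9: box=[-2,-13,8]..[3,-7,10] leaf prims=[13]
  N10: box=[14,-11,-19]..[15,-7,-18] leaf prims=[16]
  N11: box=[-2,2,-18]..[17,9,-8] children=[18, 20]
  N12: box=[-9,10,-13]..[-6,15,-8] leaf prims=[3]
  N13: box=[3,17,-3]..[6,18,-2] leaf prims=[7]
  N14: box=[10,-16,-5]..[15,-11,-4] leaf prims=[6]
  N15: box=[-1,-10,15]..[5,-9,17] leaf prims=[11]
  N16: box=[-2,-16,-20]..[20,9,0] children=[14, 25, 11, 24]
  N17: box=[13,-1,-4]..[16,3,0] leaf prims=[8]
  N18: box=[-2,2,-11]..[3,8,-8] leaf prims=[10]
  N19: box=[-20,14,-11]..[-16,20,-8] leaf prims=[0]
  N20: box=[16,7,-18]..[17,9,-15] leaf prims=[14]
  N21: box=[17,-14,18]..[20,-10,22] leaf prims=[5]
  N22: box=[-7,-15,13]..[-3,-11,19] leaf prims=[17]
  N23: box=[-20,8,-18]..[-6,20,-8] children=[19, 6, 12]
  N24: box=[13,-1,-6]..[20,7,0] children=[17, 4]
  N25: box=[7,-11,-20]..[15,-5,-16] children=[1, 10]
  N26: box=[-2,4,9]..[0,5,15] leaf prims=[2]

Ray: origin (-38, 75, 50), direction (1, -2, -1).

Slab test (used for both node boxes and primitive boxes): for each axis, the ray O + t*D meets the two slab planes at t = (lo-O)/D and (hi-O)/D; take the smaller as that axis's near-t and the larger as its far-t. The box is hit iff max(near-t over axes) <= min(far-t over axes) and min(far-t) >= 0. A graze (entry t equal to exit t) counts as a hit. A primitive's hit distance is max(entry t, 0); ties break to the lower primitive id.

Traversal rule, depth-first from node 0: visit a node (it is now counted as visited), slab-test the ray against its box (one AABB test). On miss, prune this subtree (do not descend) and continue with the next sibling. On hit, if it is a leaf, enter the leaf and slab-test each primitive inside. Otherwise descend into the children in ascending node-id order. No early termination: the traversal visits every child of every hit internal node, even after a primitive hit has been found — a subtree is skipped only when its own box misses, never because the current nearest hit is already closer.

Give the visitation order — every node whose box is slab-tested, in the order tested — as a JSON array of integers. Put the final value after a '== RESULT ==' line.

Traverse from the root:
N0 x:[18,58] y:[55/2,91/2] z:[28,70] -> hit [28,91/2], descend [2, 7, 16, 23]
  N2 x:[31,58] y:[35,45] z:[28,42] -> hit [35,42], descend [5, 9, 21, 26]
    N5 x:[31,43] y:[42,45] z:[31,37] -> miss, prune
    N9 x:[36,41] y:[41,44] z:[40,42] -> hit [41,41] leaf, test {P13@t=41}
    N21 x:[55,58] y:[85/2,89/2] z:[28,32] -> miss, prune
    N26 x:[36,38] y:[35,71/2] z:[35,41] -> miss, prune
  N7 x:[23,44] y:[57/2,31] z:[31,53] -> hit [31,31], descend [3, 8, 13]
    N3 x:[23,29] y:[57/2,30] z:[32,34] -> miss, prune
    N8 x:[38,39] y:[59/2,31] z:[31,32] -> miss, prune
    N13 x:[41,44] y:[57/2,29] z:[52,53] -> miss, prune
  N16 x:[36,58] y:[33,91/2] z:[50,70] -> miss, prune
  N23 x:[18,32] y:[55/2,67/2] z:[58,68] -> miss, prune

Summary -> nodes [0, 2, 5, 9, 21, 26, 7, 3, 8, 13, 16, 23]; box-tests=12; leaf-entries=1; first=P13

== RESULT ==
[0, 2, 5, 9, 21, 26, 7, 3, 8, 13, 16, 23]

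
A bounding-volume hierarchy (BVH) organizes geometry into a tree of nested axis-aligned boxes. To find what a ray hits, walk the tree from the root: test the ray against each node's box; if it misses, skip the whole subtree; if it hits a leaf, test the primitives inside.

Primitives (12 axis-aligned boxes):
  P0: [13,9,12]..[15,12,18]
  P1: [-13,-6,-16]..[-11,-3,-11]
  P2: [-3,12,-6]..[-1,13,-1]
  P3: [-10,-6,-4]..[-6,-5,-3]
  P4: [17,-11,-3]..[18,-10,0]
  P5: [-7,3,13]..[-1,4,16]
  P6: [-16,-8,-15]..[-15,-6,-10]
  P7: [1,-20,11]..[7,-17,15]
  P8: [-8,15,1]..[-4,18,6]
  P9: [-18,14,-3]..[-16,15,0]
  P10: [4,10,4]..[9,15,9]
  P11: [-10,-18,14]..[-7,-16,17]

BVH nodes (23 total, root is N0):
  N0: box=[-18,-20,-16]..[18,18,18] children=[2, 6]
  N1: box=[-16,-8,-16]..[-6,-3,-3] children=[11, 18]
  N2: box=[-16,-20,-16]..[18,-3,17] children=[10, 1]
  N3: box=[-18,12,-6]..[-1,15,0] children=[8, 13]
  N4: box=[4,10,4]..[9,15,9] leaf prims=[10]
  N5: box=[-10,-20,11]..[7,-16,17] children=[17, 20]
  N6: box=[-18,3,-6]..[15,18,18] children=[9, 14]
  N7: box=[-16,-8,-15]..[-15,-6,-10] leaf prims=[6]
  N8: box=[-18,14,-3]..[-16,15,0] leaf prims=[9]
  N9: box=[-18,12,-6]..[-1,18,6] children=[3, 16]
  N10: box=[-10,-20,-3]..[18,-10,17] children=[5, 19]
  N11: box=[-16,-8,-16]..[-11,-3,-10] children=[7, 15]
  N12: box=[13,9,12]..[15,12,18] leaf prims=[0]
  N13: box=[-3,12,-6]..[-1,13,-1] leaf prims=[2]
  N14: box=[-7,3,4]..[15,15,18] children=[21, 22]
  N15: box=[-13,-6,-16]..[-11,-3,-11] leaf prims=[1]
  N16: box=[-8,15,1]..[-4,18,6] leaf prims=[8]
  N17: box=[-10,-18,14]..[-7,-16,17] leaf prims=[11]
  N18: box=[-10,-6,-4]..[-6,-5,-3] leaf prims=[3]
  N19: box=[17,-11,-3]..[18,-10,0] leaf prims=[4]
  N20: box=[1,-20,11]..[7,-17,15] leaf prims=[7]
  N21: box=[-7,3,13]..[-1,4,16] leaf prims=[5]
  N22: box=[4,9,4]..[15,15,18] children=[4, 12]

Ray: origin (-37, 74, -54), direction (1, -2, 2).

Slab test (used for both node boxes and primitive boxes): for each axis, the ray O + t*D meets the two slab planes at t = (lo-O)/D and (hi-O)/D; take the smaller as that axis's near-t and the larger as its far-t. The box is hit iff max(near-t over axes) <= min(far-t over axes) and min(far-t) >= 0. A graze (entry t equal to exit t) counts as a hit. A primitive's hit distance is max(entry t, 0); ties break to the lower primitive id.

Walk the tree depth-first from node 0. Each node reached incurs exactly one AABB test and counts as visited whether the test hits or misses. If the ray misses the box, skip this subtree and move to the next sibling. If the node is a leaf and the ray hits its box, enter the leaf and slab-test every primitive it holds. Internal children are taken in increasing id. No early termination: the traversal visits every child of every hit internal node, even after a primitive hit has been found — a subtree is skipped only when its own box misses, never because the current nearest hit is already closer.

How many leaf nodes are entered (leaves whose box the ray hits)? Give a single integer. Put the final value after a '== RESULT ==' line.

Walk:
N0 x:[19,55] y:[28,47] z:[19,36] -> hit [28,36], descend [2, 6]
  N2 x:[21,55] y:[77/2,47] z:[19,71/2] -> miss, prune
  N6 x:[19,52] y:[28,71/2] z:[24,36] -> hit [28,71/2], descend [9, 14]
    N9 x:[19,36] y:[28,31] z:[24,30] -> hit [28,30], descend [3, 16]
      N3 x:[19,36] y:[59/2,31] z:[24,27] -> miss, prune
      N16 x:[29,33] y:[28,59/2] z:[55/2,30] -> hit [29,59/2] leaf, test {P8@t=29}
    N14 x:[30,52] y:[59/2,71/2] z:[29,36] -> hit [30,71/2], descend [21, 22]
      N21 x:[30,36] y:[35,71/2] z:[67/2,35] -> hit [35,35] leaf, test {P5@t=35}
      N22 x:[41,52] y:[59/2,65/2] z:[29,36] -> miss, prune

Summary -> nodes [0, 2, 6, 9, 3, 16, 14, 21, 22]; box-tests=9; leaf-entries=2; first=P8

== RESULT ==
2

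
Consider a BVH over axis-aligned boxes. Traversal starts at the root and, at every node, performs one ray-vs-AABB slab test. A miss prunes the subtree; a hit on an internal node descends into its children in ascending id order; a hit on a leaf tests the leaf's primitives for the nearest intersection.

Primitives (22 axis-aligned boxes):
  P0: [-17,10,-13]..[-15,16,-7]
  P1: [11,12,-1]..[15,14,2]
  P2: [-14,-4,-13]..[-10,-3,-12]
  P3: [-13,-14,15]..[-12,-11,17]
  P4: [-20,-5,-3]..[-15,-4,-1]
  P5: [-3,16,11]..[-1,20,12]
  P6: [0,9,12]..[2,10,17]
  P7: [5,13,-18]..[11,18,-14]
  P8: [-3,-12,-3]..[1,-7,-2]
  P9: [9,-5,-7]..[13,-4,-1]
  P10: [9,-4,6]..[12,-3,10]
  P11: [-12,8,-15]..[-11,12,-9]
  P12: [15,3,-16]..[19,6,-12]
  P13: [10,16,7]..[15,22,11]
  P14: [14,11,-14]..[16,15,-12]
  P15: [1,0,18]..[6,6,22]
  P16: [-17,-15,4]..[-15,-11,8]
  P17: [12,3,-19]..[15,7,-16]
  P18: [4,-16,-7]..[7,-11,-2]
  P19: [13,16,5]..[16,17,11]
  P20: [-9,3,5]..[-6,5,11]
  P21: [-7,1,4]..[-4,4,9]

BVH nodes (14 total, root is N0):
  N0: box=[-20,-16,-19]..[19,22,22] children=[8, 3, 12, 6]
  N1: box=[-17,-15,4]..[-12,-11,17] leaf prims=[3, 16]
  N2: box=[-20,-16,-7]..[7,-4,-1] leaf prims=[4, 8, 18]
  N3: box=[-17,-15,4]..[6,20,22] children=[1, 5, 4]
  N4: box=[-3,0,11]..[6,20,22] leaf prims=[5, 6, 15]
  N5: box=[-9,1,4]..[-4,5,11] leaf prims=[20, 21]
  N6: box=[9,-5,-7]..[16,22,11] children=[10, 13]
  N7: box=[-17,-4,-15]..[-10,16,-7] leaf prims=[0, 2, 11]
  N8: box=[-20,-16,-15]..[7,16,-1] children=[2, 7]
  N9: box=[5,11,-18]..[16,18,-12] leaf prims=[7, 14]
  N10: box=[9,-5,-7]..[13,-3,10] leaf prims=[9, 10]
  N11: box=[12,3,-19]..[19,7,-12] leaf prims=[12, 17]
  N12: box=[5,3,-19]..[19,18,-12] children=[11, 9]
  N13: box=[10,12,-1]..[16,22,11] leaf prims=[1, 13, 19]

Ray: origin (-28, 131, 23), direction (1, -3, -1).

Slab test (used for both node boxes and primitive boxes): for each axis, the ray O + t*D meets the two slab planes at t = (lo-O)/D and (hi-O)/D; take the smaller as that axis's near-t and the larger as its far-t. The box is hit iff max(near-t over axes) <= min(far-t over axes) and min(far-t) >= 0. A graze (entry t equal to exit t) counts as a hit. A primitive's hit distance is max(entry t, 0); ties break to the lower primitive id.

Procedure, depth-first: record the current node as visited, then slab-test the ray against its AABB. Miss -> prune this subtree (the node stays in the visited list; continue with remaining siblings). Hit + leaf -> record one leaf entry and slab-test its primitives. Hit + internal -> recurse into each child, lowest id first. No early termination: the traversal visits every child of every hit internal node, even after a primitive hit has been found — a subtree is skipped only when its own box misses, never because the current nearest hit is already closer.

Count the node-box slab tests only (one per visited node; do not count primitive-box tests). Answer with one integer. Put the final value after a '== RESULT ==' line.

Traverse from the root:
N0 x:[8,47] y:[109/3,49] z:[1,42] -> hit [109/3,42], descend [3, 6, 8, 12]
  N3 x:[11,34] y:[37,146/3] z:[1,19] -> miss, prune
  N6 x:[37,44] y:[109/3,136/3] z:[12,30] -> miss, prune
  N8 x:[8,35] y:[115/3,49] z:[24,38] -> miss, prune
  N12 x:[33,47] y:[113/3,128/3] z:[35,42] -> hit [113/3,42], descend [9, 11]
    N9 x:[33,44] y:[113/3,40] z:[35,41] -> hit [113/3,40] leaf, test {P7@t=113/3, P14(miss)}
    N11 x:[40,47] y:[124/3,128/3] z:[35,42] -> hit [124/3,42] leaf, test {P12(miss), P17@t=124/3}

order=[0, 3, 6, 8, 12, 9, 11]  |boxes|=7  |leaves|=2  hit=P7

== RESULT ==
7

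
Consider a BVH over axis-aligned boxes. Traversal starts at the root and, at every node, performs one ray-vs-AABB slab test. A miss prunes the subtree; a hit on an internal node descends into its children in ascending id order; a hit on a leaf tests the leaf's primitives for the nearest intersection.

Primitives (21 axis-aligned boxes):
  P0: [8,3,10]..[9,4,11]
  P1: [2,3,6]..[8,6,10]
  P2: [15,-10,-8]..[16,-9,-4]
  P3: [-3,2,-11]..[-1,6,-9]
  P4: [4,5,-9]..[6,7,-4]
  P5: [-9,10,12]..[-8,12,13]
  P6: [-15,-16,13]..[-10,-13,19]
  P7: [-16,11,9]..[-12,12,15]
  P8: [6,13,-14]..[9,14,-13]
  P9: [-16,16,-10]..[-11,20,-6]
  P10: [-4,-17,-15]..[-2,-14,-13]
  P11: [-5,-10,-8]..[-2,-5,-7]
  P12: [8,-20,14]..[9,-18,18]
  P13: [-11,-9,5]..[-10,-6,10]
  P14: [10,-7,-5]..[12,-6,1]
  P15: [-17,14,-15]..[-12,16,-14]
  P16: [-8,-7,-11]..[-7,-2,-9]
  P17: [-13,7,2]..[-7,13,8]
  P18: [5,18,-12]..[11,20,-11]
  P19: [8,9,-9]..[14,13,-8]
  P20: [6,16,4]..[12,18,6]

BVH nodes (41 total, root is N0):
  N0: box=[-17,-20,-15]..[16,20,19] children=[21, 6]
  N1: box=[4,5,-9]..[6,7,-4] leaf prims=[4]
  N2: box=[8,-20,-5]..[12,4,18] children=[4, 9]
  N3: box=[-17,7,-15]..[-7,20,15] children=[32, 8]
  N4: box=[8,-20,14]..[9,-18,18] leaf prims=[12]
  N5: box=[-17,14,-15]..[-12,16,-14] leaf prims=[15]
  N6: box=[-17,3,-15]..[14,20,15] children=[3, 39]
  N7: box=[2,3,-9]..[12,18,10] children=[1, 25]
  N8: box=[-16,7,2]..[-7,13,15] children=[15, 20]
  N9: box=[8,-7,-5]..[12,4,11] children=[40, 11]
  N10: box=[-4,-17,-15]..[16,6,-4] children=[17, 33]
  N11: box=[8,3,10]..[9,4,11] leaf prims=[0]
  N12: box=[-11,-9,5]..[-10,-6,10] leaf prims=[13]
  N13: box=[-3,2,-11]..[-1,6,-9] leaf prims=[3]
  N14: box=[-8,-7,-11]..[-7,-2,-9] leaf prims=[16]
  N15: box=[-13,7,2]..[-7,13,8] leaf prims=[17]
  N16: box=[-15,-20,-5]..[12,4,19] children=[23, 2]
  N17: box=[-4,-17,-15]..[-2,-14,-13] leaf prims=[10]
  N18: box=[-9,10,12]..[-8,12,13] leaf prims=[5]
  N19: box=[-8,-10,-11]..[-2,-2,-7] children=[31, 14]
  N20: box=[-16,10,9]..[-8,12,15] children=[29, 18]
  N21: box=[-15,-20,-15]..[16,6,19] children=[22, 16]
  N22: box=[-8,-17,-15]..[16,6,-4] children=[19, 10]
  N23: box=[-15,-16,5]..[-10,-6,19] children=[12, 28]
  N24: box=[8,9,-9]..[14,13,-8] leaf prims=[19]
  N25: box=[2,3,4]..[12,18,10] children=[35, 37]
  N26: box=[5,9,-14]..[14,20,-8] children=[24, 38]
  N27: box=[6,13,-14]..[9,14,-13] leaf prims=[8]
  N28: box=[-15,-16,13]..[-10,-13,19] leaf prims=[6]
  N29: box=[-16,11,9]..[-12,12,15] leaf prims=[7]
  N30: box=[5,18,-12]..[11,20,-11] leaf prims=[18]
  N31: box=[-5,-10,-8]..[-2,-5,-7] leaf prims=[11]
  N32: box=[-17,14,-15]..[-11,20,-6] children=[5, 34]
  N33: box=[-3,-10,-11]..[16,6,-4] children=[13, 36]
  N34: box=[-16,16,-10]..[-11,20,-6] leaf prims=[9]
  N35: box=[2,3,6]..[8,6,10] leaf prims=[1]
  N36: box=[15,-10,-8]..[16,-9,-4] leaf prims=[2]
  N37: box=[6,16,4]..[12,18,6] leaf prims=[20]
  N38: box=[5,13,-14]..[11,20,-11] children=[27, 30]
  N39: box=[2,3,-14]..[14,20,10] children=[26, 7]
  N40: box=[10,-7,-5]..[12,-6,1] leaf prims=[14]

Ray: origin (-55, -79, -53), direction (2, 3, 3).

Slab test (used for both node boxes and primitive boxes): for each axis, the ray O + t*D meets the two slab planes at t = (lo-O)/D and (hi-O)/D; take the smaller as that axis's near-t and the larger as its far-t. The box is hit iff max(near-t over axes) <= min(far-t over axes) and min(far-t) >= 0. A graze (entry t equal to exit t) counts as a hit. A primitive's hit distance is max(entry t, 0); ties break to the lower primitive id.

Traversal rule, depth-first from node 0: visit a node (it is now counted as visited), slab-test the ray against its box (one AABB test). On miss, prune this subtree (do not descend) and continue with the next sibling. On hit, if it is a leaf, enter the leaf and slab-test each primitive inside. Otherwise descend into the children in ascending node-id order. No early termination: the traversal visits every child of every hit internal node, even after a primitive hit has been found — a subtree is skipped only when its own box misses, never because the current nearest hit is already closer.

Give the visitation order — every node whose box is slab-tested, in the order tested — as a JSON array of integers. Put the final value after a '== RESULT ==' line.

Trace the traversal:
N0 x:[19,71/2] y:[59/3,33] z:[38/3,24] -> hit [59/3,24], descend [6, 21]
  N6 x:[19,69/2] y:[82/3,33] z:[38/3,68/3] -> miss, prune
  N21 x:[20,71/2] y:[59/3,85/3] z:[38/3,24] -> hit [20,24], descend [16, 22]
    N16 x:[20,67/2] y:[59/3,83/3] z:[16,24] -> hit [20,24], descend [2, 23]
      N2 x:[63/2,67/2] y:[59/3,83/3] z:[16,71/3] -> miss, prune
      N23 x:[20,45/2] y:[21,73/3] z:[58/3,24] -> hit [21,45/2], descend [12, 28]
        N12 x:[22,45/2] y:[70/3,73/3] z:[58/3,21] -> miss, prune
        N28 x:[20,45/2] y:[21,22] z:[22,24] -> hit [22,22] leaf, test {P6@t=22}
    N22 x:[47/2,71/2] y:[62/3,85/3] z:[38/3,49/3] -> miss, prune

order=[0, 6, 21, 16, 2, 23, 12, 28, 22]  |boxes|=9  |leaves|=1  hit=P6

== RESULT ==
[0, 6, 21, 16, 2, 23, 12, 28, 22]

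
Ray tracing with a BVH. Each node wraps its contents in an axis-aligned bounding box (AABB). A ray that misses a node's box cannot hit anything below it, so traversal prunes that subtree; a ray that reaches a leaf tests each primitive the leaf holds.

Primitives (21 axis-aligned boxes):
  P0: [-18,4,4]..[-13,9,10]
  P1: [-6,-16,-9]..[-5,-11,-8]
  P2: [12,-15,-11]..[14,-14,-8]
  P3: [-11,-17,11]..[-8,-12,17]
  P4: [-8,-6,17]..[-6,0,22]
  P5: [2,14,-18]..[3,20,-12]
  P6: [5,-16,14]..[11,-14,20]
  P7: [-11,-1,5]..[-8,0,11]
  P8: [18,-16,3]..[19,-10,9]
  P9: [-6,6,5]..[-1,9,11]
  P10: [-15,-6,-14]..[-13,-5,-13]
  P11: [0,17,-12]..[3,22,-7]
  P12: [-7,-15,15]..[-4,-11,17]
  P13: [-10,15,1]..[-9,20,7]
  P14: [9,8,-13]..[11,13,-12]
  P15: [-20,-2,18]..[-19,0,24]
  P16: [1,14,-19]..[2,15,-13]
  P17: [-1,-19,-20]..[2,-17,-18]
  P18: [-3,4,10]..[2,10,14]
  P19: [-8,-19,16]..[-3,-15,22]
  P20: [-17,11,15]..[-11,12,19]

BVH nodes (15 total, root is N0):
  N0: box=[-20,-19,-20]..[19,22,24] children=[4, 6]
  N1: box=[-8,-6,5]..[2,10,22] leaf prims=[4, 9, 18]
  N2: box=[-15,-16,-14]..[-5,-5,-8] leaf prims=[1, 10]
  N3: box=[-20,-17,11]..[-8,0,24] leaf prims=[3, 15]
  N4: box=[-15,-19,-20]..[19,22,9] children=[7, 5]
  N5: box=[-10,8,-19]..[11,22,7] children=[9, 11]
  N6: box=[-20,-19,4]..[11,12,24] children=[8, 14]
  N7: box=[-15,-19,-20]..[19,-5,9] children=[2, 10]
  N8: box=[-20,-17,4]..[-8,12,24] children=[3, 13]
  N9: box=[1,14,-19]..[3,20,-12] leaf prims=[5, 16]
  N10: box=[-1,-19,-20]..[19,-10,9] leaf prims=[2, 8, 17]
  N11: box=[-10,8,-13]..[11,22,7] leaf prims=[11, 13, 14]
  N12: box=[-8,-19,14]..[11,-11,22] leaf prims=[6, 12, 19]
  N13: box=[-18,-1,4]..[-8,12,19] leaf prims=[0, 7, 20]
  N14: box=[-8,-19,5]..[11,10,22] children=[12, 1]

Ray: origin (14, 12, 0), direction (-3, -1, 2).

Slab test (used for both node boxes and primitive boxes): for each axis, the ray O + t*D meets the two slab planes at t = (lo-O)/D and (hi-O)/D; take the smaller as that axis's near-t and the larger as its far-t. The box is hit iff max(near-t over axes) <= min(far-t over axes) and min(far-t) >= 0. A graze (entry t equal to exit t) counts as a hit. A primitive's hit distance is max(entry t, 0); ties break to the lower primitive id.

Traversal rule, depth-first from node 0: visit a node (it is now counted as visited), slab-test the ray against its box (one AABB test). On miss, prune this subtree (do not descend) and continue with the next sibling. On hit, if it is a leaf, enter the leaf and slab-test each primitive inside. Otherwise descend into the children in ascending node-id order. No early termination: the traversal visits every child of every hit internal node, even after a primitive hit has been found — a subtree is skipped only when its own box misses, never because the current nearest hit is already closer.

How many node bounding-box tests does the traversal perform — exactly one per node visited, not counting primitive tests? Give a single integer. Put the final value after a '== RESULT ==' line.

Walk:
N0 x:[-5/3,34/3] y:[-10,31] z:[-10,12] -> hit [-5/3,34/3], descend [4, 6]
  N4 x:[-5/3,29/3] y:[-10,31] z:[-10,9/2] -> hit [-5/3,9/2], descend [5, 7]
    N5 x:[1,8] y:[-10,4] z:[-19/2,7/2] -> hit [1,7/2], descend [9, 11]
      N9 x:[11/3,13/3] y:[-8,-2] z:[-19/2,-6] -> miss, prune
      N11 x:[1,8] y:[-10,4] z:[-13/2,7/2] -> hit [1,7/2] leaf, test {P11(miss), P13(miss), P14(miss)}
    N7 x:[-5/3,29/3] y:[17,31] z:[-10,9/2] -> miss, prune
  N6 x:[1,34/3] y:[0,31] z:[2,12] -> hit [2,34/3], descend [8, 14]
    N8 x:[22/3,34/3] y:[0,29] z:[2,12] -> hit [22/3,34/3], descend [3, 13]
      N3 x:[22/3,34/3] y:[12,29] z:[11/2,12] -> miss, prune
      N13 x:[22/3,32/3] y:[0,13] z:[2,19/2] -> hit [22/3,19/2] leaf, test {P0(miss), P7(miss), P20(miss)}
    N14 x:[1,22/3] y:[2,31] z:[5/2,11] -> hit [5/2,22/3], descend [1, 12]
      N1 x:[4,22/3] y:[2,18] z:[5/2,11] -> hit [4,22/3] leaf, test {P4(miss), P9@t=5, P18@t=5}
      N12 x:[1,22/3] y:[23,31] z:[7,11] -> miss, prune

order=[0, 4, 5, 9, 11, 7, 6, 8, 3, 13, 14, 1, 12]  |boxes|=13  |leaves|=3  hit=P9

== RESULT ==
13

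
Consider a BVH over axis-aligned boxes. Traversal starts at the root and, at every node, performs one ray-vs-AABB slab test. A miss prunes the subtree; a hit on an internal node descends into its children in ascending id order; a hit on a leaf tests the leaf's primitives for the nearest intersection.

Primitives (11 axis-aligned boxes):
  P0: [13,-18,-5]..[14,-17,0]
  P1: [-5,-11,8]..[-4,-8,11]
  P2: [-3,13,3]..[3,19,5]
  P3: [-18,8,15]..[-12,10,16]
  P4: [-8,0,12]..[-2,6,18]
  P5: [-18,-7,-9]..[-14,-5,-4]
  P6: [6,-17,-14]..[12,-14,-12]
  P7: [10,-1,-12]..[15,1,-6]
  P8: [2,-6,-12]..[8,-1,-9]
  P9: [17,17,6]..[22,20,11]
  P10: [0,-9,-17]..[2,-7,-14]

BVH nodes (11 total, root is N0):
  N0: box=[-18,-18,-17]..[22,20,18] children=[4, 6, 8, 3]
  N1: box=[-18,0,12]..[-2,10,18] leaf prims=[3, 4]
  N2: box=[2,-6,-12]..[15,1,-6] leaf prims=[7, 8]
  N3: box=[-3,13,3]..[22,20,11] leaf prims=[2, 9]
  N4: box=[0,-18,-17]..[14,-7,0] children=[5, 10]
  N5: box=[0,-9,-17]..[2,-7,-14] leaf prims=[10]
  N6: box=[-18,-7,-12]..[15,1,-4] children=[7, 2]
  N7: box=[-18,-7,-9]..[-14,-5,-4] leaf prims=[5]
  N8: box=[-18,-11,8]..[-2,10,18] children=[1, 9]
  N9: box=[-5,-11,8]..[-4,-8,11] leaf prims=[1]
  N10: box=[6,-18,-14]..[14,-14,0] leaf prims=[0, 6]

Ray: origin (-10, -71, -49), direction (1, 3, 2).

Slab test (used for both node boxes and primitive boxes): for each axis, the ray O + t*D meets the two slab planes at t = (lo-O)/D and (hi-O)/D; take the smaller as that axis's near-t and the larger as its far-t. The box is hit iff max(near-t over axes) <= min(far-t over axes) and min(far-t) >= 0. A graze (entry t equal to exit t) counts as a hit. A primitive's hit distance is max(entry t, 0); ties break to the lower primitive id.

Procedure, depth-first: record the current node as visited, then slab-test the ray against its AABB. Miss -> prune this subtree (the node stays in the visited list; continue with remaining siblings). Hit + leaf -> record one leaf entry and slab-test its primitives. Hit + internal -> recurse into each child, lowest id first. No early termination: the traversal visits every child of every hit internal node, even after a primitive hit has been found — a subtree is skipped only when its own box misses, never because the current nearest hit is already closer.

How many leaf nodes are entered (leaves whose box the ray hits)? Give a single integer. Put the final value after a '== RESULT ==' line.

Traverse from the root:
N0 x:[-8,32] y:[53/3,91/3] z:[16,67/2] -> hit [53/3,91/3], descend [3, 4, 6, 8]
  N3 x:[7,32] y:[28,91/3] z:[26,30] -> hit [28,30] leaf, test {P2(miss), P9@t=88/3}
  N4 x:[10,24] y:[53/3,64/3] z:[16,49/2] -> hit [53/3,64/3], descend [5, 10]
    N5 x:[10,12] y:[62/3,64/3] z:[16,35/2] -> miss, prune
    N10 x:[16,24] y:[53/3,19] z:[35/2,49/2] -> hit [53/3,19] leaf, test {P0(miss), P6@t=18}
  N6 x:[-8,25] y:[64/3,24] z:[37/2,45/2] -> hit [64/3,45/2], descend [2, 7]
    N2 x:[12,25] y:[65/3,24] z:[37/2,43/2] -> miss, prune
    N7 x:[-8,-4] y:[64/3,22] z:[20,45/2] -> miss, prune
  N8 x:[-8,8] y:[20,27] z:[57/2,67/2] -> miss, prune

Summary -> nodes [0, 3, 4, 5, 10, 6, 2, 7, 8]; box-tests=9; leaf-entries=2; first=P6

== RESULT ==
2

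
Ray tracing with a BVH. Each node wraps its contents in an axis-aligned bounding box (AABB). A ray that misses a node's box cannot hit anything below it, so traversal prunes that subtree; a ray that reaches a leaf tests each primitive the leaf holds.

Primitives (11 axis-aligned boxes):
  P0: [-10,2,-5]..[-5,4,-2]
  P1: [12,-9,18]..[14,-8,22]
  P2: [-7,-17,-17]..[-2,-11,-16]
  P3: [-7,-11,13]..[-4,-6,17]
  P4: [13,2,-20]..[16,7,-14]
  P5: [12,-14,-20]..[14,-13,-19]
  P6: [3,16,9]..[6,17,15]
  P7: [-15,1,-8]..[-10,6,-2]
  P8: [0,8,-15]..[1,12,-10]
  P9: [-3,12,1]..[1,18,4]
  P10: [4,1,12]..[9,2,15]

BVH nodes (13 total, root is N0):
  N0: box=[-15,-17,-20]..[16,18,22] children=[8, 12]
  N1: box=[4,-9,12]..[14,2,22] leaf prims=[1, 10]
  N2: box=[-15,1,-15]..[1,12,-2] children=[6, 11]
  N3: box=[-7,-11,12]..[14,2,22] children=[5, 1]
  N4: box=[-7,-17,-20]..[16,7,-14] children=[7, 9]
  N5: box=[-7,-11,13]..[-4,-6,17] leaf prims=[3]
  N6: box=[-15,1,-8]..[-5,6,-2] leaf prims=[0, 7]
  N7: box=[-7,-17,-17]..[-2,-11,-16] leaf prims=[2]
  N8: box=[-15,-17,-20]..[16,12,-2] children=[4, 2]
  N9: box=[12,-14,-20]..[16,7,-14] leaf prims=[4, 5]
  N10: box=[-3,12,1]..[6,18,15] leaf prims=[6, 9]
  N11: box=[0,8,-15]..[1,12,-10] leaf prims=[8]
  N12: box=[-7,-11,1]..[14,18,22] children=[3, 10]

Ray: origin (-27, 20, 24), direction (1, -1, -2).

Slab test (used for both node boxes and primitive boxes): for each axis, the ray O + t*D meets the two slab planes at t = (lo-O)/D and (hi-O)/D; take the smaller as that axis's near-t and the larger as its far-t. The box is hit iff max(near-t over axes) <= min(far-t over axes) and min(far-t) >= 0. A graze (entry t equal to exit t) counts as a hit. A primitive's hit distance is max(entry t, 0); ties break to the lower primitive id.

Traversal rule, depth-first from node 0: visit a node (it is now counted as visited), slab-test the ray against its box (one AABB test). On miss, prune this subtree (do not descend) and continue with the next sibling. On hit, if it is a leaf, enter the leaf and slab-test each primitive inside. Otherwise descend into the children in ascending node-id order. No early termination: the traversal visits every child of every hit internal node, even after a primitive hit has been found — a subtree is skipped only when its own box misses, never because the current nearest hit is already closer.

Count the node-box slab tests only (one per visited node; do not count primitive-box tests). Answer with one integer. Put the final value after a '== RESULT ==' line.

Trace the traversal:
N0 x:[12,43] y:[2,37] z:[1,22] -> hit [12,22], descend [8, 12]
  N8 x:[12,43] y:[8,37] z:[13,22] -> hit [13,22], descend [2, 4]
    N2 x:[12,28] y:[8,19] z:[13,39/2] -> hit [13,19], descend [6, 11]
      N6 x:[12,22] y:[14,19] z:[13,16] -> hit [14,16] leaf, test {P0(miss), P7@t=14}
      N11 x:[27,28] y:[8,12] z:[17,39/2] -> miss, prune
    N4 x:[20,43] y:[13,37] z:[19,22] -> hit [20,22], descend [7, 9]
      N7 x:[20,25] y:[31,37] z:[20,41/2] -> miss, prune
      N9 x:[39,43] y:[13,34] z:[19,22] -> miss, prune
  N12 x:[20,41] y:[2,31] z:[1,23/2] -> miss, prune

Visited [0, 8, 2, 6, 11, 4, 7, 9, 12]. Tests: 9 box, 1 leaf. Nearest: P7.

== RESULT ==
9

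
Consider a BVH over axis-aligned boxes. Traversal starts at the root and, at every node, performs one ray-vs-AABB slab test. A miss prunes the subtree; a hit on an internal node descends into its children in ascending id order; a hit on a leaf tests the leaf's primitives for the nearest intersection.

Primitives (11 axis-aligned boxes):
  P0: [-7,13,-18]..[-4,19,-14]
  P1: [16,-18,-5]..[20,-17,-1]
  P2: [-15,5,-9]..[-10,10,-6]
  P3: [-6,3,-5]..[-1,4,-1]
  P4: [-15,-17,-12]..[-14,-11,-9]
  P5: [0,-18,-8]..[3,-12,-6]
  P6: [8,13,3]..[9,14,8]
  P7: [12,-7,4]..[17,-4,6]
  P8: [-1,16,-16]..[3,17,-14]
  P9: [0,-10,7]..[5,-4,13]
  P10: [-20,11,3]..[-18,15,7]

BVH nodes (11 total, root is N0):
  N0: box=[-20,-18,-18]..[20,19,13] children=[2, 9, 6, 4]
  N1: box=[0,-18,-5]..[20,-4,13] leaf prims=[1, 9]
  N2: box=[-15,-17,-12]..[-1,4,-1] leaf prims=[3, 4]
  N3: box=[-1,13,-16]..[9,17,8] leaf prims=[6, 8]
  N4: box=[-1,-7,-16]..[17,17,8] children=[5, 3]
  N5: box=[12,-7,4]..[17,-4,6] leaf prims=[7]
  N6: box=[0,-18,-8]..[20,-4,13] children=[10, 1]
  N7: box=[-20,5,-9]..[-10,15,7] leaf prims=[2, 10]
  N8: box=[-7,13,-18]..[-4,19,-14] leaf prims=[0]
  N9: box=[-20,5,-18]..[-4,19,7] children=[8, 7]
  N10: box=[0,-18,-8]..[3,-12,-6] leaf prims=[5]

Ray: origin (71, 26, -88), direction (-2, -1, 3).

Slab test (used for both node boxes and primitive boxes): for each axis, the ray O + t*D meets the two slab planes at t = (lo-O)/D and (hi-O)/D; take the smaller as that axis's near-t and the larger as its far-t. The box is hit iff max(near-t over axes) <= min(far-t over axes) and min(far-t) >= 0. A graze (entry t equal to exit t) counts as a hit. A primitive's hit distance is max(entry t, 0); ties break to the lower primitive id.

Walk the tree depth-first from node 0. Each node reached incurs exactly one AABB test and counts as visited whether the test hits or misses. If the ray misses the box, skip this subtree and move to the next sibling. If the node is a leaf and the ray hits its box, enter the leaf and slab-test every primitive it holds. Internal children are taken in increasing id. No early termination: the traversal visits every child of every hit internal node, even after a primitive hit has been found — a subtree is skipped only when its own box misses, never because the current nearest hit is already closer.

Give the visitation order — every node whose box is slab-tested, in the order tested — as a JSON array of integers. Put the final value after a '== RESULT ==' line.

Walk:
N0 x:[51/2,91/2] y:[7,44] z:[70/3,101/3] -> hit [51/2,101/3], descend [2, 4, 6, 9]
  N2 x:[36,43] y:[22,43] z:[76/3,29] -> miss, prune
  N4 x:[27,36] y:[9,33] z:[24,32] -> hit [27,32], descend [3, 5]
    N3 x:[31,36] y:[9,13] z:[24,32] -> miss, prune
    N5 x:[27,59/2] y:[30,33] z:[92/3,94/3] -> miss, prune
  N6 x:[51/2,71/2] y:[30,44] z:[80/3,101/3] -> hit [30,101/3], descend [1, 10]
    N1 x:[51/2,71/2] y:[30,44] z:[83/3,101/3] -> hit [30,101/3] leaf, test {P1(miss), P9@t=33}
    N10 x:[34,71/2] y:[38,44] z:[80/3,82/3] -> miss, prune
  N9 x:[75/2,91/2] y:[7,21] z:[70/3,95/3] -> miss, prune

9 AABB tests over nodes [0, 2, 4, 3, 5, 6, 1, 10, 9]; 1 leaf entered; closest P9.

== RESULT ==
[0, 2, 4, 3, 5, 6, 1, 10, 9]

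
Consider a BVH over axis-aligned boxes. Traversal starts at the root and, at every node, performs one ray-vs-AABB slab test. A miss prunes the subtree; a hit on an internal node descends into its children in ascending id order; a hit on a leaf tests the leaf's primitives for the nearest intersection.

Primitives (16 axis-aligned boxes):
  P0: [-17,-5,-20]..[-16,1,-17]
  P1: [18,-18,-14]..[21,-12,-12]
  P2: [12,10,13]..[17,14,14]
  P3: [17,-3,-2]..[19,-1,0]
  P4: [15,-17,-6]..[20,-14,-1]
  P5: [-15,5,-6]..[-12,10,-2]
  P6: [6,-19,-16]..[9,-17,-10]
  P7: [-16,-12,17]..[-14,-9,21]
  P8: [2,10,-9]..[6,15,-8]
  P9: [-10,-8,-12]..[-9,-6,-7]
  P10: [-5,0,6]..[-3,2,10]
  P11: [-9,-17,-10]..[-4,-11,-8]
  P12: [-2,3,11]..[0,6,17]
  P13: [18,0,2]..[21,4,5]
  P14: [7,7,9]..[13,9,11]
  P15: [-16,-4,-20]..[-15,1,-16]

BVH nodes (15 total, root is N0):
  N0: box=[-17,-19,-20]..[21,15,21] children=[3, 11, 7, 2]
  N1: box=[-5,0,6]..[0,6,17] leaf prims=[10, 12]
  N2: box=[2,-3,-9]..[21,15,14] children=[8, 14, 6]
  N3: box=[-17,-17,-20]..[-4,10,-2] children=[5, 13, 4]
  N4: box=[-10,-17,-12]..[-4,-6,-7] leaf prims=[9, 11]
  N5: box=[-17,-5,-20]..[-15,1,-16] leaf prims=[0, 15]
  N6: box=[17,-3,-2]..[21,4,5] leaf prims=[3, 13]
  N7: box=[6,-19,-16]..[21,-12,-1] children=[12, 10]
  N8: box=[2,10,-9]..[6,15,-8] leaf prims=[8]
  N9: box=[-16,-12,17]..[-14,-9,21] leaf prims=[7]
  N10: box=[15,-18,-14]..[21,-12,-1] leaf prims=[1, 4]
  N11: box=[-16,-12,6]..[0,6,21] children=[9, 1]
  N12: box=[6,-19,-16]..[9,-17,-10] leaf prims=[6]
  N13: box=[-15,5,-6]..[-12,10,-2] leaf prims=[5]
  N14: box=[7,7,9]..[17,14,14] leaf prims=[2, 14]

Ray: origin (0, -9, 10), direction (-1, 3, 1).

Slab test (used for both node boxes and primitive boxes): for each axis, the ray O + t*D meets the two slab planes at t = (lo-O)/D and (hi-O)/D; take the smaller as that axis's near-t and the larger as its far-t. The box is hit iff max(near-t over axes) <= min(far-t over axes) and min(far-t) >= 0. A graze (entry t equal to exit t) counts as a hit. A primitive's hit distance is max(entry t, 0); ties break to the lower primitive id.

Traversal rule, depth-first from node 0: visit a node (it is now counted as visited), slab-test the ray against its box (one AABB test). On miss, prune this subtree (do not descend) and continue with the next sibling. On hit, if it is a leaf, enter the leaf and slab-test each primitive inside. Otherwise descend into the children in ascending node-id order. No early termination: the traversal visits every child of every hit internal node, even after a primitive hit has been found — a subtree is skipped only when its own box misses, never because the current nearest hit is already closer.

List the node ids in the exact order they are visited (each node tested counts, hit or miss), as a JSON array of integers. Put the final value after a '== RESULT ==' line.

Traverse from the root:
N0 x:[-21,17] y:[-10/3,8] z:[-30,11] -> hit [-10/3,8], descend [2, 3, 7, 11]
  N2 x:[-21,-2] y:[2,8] z:[-19,4] -> miss, prune
  N3 x:[4,17] y:[-8/3,19/3] z:[-30,-12] -> miss, prune
  N7 x:[-21,-6] y:[-10/3,-1] z:[-26,-11] -> miss, prune
  N11 x:[0,16] y:[-1,5] z:[-4,11] -> hit [0,5], descend [1, 9]
    N1 x:[0,5] y:[3,5] z:[-4,7] -> hit [3,5] leaf, test {P10(miss), P12(miss)}
    N9 x:[14,16] y:[-1,0] z:[7,11] -> miss, prune

order=[0, 2, 3, 7, 11, 1, 9]  |boxes|=7  |leaves|=1  hit=miss

== RESULT ==
[0, 2, 3, 7, 11, 1, 9]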